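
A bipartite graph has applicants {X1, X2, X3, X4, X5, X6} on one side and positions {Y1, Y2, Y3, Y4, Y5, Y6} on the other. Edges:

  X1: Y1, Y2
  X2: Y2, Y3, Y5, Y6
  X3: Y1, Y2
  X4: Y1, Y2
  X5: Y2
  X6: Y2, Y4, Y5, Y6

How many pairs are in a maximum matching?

4

Unit-capacity flow: source→left, listed edges, right→sink; max matching = max flow.
Augmenting path X1→Y1 (+1); matched 1.
Augmenting path X2→Y2 (+1); matched 2.
Augmenting path X6→Y4 (+1); matched 3.
Augmenting path X3→Y2→X2→Y3 (+1); matched 4.
No augmenting path remains; maximum matching = 4.
König certificate: {X2, X6, Y1, Y2} is a vertex cover of size 4 (every listed pair touches it), so no matching can be larger.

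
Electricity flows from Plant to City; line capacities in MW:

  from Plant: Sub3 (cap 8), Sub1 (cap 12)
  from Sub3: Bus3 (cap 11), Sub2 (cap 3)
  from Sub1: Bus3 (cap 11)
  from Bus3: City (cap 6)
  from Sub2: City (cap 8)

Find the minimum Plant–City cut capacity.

Augment Plant→Sub3→Bus3→City: bottleneck 6, flow now 6.
Augment Plant→Sub3→Sub2→City: bottleneck 2, flow now 8.
Augment Plant→Sub1→Bus3→Sub3→Sub2→City: bottleneck 1, flow now 9. (uses reverse residual edge)
No augmenting path remains; maximum flow = 9.
By max-flow min-cut, the minimum cut capacity equals the max flow.
In the residual graph, reachable from Plant: {Plant, Sub3, Sub1, Bus3}.
Min-cut edges: Sub3→Sub2 (3), Bus3→City (6); capacity 3 + 6 = 9.

9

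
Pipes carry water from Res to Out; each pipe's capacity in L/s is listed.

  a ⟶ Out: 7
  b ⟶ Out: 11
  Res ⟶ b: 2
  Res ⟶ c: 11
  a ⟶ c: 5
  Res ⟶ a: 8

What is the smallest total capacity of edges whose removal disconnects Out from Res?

9

Augment Res→a→Out: bottleneck 7, flow now 7.
Augment Res→b→Out: bottleneck 2, flow now 9.
No augmenting path remains; maximum flow = 9.
By max-flow min-cut, the minimum cut capacity equals the max flow.
In the residual graph, reachable from Res: {Res, a, c}.
Min-cut edges: Res→b (2), a→Out (7); capacity 2 + 7 = 9.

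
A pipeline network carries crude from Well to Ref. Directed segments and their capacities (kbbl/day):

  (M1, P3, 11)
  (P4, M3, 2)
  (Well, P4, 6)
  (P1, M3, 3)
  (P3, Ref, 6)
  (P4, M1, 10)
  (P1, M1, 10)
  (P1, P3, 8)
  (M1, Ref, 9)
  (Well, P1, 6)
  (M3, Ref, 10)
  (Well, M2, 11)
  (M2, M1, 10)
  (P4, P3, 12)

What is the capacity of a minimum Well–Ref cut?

20

Augment Well→P4→P3→Ref: bottleneck 6, flow now 6.
Augment Well→M2→M1→Ref: bottleneck 9, flow now 15.
Augment Well→P1→M3→Ref: bottleneck 3, flow now 18.
Augment Well→P1→P3→P4→M3→Ref: bottleneck 2, flow now 20. (uses reverse residual edge)
No augmenting path remains; maximum flow = 20.
By max-flow min-cut, the minimum cut capacity equals the max flow.
In the residual graph, reachable from Well: {Well, P4, M2, P1, P3, M1}.
Min-cut edges: P4→M3 (2), P1→M3 (3), P3→Ref (6), M1→Ref (9); capacity 2 + 3 + 6 + 9 = 20.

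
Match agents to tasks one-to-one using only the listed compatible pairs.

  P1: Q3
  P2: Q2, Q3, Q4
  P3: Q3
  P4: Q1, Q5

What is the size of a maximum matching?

Unit-capacity flow: source→left, listed edges, right→sink; max matching = max flow.
Augmenting path P1→Q3 (+1); matched 1.
Augmenting path P2→Q2 (+1); matched 2.
Augmenting path P4→Q1 (+1); matched 3.
No augmenting path remains; maximum matching = 3.
König certificate: {P2, P4, Q3} is a vertex cover of size 3 (every listed pair touches it), so no matching can be larger.

3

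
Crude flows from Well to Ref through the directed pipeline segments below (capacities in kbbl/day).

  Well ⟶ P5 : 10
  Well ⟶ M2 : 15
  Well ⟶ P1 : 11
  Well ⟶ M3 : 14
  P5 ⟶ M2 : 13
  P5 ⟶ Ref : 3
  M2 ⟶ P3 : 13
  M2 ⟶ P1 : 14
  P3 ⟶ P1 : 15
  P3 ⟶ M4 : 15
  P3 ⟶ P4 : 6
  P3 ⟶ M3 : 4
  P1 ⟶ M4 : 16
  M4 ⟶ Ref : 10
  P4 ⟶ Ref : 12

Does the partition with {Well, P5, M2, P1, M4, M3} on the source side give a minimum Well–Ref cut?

No — its capacity is 26, but the minimum cut has capacity 19.

Given cut capacity: 3 + 13 + 10 = 26.
Augment Well→P5→Ref: bottleneck 3, flow now 3.
Augment Well→P1→M4→Ref: bottleneck 10, flow now 13.
Augment Well→M2→P3→P4→Ref: bottleneck 6, flow now 19.
No augmenting path remains; maximum flow = 19.
In the residual graph, reachable from Well: {Well, P5, M2, P3, P1, M4, M3}.
Min-cut edges: P5→Ref (3), P3→P4 (6), M4→Ref (10); capacity 3 + 6 + 10 = 19.
Cut capacity 26 exceeds the max flow 19, so it is not minimum.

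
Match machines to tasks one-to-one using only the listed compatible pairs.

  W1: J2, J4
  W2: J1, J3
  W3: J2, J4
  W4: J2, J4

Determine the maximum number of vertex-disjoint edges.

Unit-capacity flow: source→left, listed edges, right→sink; max matching = max flow.
Augmenting path W1→J2 (+1); matched 1.
Augmenting path W2→J1 (+1); matched 2.
Augmenting path W3→J4 (+1); matched 3.
No augmenting path remains; maximum matching = 3.
König certificate: {W2, J2, J4} is a vertex cover of size 3 (every listed pair touches it), so no matching can be larger.

3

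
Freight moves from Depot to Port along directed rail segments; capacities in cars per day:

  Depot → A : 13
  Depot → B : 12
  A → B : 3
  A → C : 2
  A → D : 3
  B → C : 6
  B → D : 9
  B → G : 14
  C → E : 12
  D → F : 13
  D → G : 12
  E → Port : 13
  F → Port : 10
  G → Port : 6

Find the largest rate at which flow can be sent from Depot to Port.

20

Augment Depot→B→G→Port: bottleneck 6, flow now 6.
Augment Depot→A→C→E→Port: bottleneck 2, flow now 8.
Augment Depot→A→D→F→Port: bottleneck 3, flow now 11.
Augment Depot→B→C→E→Port: bottleneck 6, flow now 17.
Augment Depot→A→B→D→F→Port: bottleneck 3, flow now 20.
No augmenting path remains; maximum flow = 20.
In the residual graph, reachable from Depot: {Depot, A}.
Min-cut edges: Depot→B (12), A→B (3), A→C (2), A→D (3); capacity 12 + 3 + 2 + 3 = 20.
This cut is saturated, so no flow can exceed 20.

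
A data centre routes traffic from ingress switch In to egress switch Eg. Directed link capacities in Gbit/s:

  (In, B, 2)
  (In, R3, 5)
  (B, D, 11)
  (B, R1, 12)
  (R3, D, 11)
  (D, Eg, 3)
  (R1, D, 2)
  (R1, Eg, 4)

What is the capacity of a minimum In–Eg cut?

Augment In→B→D→Eg: bottleneck 2, flow now 2.
Augment In→R3→D→Eg: bottleneck 1, flow now 3.
Augment In→R3→D→B→R1→Eg: bottleneck 2, flow now 5. (uses reverse residual edge)
No augmenting path remains; maximum flow = 5.
By max-flow min-cut, the minimum cut capacity equals the max flow.
In the residual graph, reachable from In: {In, R3, D}.
Min-cut edges: In→B (2), D→Eg (3); capacity 2 + 3 = 5.

5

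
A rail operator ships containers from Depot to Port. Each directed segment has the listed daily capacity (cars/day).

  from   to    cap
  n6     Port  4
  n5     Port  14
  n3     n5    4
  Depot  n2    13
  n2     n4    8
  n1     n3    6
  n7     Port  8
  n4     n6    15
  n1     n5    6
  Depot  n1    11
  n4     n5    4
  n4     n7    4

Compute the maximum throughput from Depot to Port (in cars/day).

18

Augment Depot→n1→n5→Port: bottleneck 6, flow now 6.
Augment Depot→n1→n3→n5→Port: bottleneck 4, flow now 10.
Augment Depot→n2→n4→n5→Port: bottleneck 4, flow now 14.
Augment Depot→n2→n4→n6→Port: bottleneck 4, flow now 18.
No augmenting path remains; maximum flow = 18.
In the residual graph, reachable from Depot: {Depot, n1, n2, n3}.
Min-cut edges: n1→n5 (6), n2→n4 (8), n3→n5 (4); capacity 6 + 8 + 4 = 18.
This cut is saturated, so no flow can exceed 18.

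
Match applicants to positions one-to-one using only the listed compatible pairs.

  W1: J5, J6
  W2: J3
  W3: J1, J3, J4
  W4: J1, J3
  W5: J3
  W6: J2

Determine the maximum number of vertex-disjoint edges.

5

Unit-capacity flow: source→left, listed edges, right→sink; max matching = max flow.
Augmenting path W1→J5 (+1); matched 1.
Augmenting path W2→J3 (+1); matched 2.
Augmenting path W3→J1 (+1); matched 3.
Augmenting path W6→J2 (+1); matched 4.
Augmenting path W4→J1→W3→J4 (+1); matched 5.
No augmenting path remains; maximum matching = 5.
König certificate: {W1, W3, W4, W6, J3} is a vertex cover of size 5 (every listed pair touches it), so no matching can be larger.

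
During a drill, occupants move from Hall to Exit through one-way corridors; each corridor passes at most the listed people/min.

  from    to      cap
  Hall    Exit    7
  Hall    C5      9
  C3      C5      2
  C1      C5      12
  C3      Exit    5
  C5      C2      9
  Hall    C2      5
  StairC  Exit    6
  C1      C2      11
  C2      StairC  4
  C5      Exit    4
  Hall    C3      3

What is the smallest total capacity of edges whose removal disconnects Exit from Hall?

Augment Hall→Exit: bottleneck 7, flow now 7.
Augment Hall→C5→Exit: bottleneck 4, flow now 11.
Augment Hall→C3→Exit: bottleneck 3, flow now 14.
Augment Hall→C2→StairC→Exit: bottleneck 4, flow now 18.
No augmenting path remains; maximum flow = 18.
By max-flow min-cut, the minimum cut capacity equals the max flow.
In the residual graph, reachable from Hall: {Hall, C5, C2}.
Min-cut edges: Hall→C3 (3), Hall→Exit (7), C5→Exit (4), C2→StairC (4); capacity 3 + 7 + 4 + 4 = 18.

18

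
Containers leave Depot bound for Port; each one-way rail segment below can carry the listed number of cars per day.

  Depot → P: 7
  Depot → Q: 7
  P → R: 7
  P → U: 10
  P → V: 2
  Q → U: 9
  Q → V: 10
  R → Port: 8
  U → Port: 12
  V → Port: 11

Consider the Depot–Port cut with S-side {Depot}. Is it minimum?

Yes — it is a minimum cut (capacity 14).

Given cut capacity: 7 + 7 = 14.
Augment Depot→P→R→Port: bottleneck 7, flow now 7.
Augment Depot→Q→U→Port: bottleneck 7, flow now 14.
No augmenting path remains; maximum flow = 14.
Cut capacity 14 equals the max flow, so it is a minimum cut.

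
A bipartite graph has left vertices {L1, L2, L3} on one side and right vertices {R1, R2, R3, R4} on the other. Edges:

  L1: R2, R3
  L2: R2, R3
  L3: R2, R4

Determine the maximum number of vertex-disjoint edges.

3

Unit-capacity flow: source→left, listed edges, right→sink; max matching = max flow.
Augmenting path L1→R2 (+1); matched 1.
Augmenting path L2→R3 (+1); matched 2.
Augmenting path L3→R4 (+1); matched 3.
No augmenting path remains; maximum matching = 3.
König certificate: {L1, L2, L3} is a vertex cover of size 3 (every listed pair touches it), so no matching can be larger.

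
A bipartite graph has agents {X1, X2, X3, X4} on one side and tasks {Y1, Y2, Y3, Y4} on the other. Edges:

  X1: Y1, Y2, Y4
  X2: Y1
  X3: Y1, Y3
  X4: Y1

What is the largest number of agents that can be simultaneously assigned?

Unit-capacity flow: source→left, listed edges, right→sink; max matching = max flow.
Augmenting path X1→Y1 (+1); matched 1.
Augmenting path X3→Y3 (+1); matched 2.
Augmenting path X2→Y1→X1→Y2 (+1); matched 3.
No augmenting path remains; maximum matching = 3.
König certificate: {X1, X3, Y1} is a vertex cover of size 3 (every listed pair touches it), so no matching can be larger.

3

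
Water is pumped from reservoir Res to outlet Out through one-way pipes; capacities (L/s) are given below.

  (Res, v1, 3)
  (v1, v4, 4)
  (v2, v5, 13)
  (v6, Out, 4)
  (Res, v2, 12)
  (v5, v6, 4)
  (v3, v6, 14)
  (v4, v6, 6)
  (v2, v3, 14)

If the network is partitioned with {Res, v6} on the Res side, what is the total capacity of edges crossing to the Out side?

19

Edges leaving {Res, v6}: Res→v1 (3), Res→v2 (12), v6→Out (4).
Cut capacity = 3 + 12 + 4 = 19.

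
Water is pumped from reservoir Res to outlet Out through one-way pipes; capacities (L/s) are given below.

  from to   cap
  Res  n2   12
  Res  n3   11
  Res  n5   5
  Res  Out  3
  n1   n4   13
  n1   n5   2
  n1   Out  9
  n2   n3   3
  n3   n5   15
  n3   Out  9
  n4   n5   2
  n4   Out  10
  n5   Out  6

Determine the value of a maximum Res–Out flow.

Augment Res→Out: bottleneck 3, flow now 3.
Augment Res→n3→Out: bottleneck 9, flow now 12.
Augment Res→n5→Out: bottleneck 5, flow now 17.
Augment Res→n3→n5→Out: bottleneck 1, flow now 18.
No augmenting path remains; maximum flow = 18.
In the residual graph, reachable from Res: {Res, n2, n3, n5}.
Min-cut edges: Res→Out (3), n3→Out (9), n5→Out (6); capacity 3 + 9 + 6 = 18.
This cut is saturated, so no flow can exceed 18.

18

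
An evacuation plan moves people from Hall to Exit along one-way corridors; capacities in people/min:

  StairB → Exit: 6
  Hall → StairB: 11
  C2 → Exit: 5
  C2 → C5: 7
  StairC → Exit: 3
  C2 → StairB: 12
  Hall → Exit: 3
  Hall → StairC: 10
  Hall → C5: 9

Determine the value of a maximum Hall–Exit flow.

12

Augment Hall→Exit: bottleneck 3, flow now 3.
Augment Hall→StairC→Exit: bottleneck 3, flow now 6.
Augment Hall→StairB→Exit: bottleneck 6, flow now 12.
No augmenting path remains; maximum flow = 12.
In the residual graph, reachable from Hall: {Hall, StairC, C5, StairB}.
Min-cut edges: Hall→Exit (3), StairC→Exit (3), StairB→Exit (6); capacity 3 + 3 + 6 = 12.
This cut is saturated, so no flow can exceed 12.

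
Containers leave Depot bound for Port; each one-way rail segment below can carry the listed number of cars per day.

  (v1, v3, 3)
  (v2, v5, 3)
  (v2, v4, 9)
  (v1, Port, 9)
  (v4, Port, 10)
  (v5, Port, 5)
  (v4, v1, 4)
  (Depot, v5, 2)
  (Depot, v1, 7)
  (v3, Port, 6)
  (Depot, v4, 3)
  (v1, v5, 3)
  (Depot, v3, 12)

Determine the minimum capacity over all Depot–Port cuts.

Augment Depot→v1→Port: bottleneck 7, flow now 7.
Augment Depot→v3→Port: bottleneck 6, flow now 13.
Augment Depot→v4→Port: bottleneck 3, flow now 16.
Augment Depot→v5→Port: bottleneck 2, flow now 18.
No augmenting path remains; maximum flow = 18.
By max-flow min-cut, the minimum cut capacity equals the max flow.
In the residual graph, reachable from Depot: {Depot, v3}.
Min-cut edges: Depot→v1 (7), Depot→v4 (3), Depot→v5 (2), v3→Port (6); capacity 7 + 3 + 2 + 6 = 18.

18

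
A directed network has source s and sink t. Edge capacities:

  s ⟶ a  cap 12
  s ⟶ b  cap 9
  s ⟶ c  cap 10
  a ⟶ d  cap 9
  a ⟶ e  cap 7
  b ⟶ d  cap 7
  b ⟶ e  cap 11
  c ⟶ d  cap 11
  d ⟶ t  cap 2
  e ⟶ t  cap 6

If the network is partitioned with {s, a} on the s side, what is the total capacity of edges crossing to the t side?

35

Edges leaving {s, a}: s→b (9), s→c (10), a→d (9), a→e (7).
Cut capacity = 9 + 10 + 9 + 7 = 35.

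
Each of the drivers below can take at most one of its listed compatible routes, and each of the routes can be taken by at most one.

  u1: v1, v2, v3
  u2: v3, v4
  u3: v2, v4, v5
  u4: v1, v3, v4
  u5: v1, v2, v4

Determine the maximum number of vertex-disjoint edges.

Unit-capacity flow: source→left, listed edges, right→sink; max matching = max flow.
Augmenting path u1→v1 (+1); matched 1.
Augmenting path u2→v3 (+1); matched 2.
Augmenting path u3→v2 (+1); matched 3.
Augmenting path u4→v4 (+1); matched 4.
Augmenting path u5→v2→u3→v5 (+1); matched 5.
No augmenting path remains; maximum matching = 5.
König certificate: {u1, u2, u3, u4, u5} is a vertex cover of size 5 (every listed pair touches it), so no matching can be larger.

5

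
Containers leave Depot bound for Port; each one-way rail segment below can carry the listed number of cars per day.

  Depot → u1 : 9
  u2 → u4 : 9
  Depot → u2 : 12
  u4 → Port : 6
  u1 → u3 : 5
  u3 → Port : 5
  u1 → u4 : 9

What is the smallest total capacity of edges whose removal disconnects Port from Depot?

Augment Depot→u1→u3→Port: bottleneck 5, flow now 5.
Augment Depot→u1→u4→Port: bottleneck 4, flow now 9.
Augment Depot→u2→u4→Port: bottleneck 2, flow now 11.
No augmenting path remains; maximum flow = 11.
By max-flow min-cut, the minimum cut capacity equals the max flow.
In the residual graph, reachable from Depot: {Depot, u1, u2, u4}.
Min-cut edges: u1→u3 (5), u4→Port (6); capacity 5 + 6 = 11.

11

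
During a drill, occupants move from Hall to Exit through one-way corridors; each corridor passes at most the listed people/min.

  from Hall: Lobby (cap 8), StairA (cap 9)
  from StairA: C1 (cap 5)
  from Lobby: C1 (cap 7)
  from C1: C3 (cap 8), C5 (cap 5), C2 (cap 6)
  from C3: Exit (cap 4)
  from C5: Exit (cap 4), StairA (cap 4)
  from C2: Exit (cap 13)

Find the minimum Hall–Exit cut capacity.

Augment Hall→StairA→C1→C3→Exit: bottleneck 4, flow now 4.
Augment Hall→StairA→C1→C5→Exit: bottleneck 1, flow now 5.
Augment Hall→Lobby→C1→C5→Exit: bottleneck 3, flow now 8.
Augment Hall→Lobby→C1→C2→Exit: bottleneck 4, flow now 12.
No augmenting path remains; maximum flow = 12.
By max-flow min-cut, the minimum cut capacity equals the max flow.
In the residual graph, reachable from Hall: {Hall, StairA, Lobby}.
Min-cut edges: StairA→C1 (5), Lobby→C1 (7); capacity 5 + 7 = 12.

12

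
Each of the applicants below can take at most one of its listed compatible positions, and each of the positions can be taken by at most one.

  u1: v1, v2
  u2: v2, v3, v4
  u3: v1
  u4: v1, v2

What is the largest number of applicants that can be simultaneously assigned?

Unit-capacity flow: source→left, listed edges, right→sink; max matching = max flow.
Augmenting path u1→v1 (+1); matched 1.
Augmenting path u2→v2 (+1); matched 2.
Augmenting path u4→v2→u2→v3 (+1); matched 3.
No augmenting path remains; maximum matching = 3.
König certificate: {u2, v1, v2} is a vertex cover of size 3 (every listed pair touches it), so no matching can be larger.

3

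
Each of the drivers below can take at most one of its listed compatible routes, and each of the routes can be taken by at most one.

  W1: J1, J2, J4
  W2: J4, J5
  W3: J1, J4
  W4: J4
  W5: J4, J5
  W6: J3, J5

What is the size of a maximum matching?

Unit-capacity flow: source→left, listed edges, right→sink; max matching = max flow.
Augmenting path W1→J1 (+1); matched 1.
Augmenting path W2→J4 (+1); matched 2.
Augmenting path W5→J5 (+1); matched 3.
Augmenting path W6→J3 (+1); matched 4.
Augmenting path W3→J1→W1→J2 (+1); matched 5.
No augmenting path remains; maximum matching = 5.
König certificate: {W1, W3, W6, J4, J5} is a vertex cover of size 5 (every listed pair touches it), so no matching can be larger.

5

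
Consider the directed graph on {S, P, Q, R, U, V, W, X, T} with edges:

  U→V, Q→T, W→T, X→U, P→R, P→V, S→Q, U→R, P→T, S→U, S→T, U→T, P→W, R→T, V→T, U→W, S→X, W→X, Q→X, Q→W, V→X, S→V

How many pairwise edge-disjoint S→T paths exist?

Assign every edge capacity 1; by Menger, the answer equals the max flow.
Path S→T (+1); total 1.
Path S→Q→T (+1); total 2.
Path S→U→T (+1); total 3.
Path S→V→T (+1); total 4.
Path S→X→U→R→T (+1); total 5.
No residual S→T path; max flow = 5.
Certifying cut of size 5: {S→Q, S→T, S→U, S→V, S→X}.

5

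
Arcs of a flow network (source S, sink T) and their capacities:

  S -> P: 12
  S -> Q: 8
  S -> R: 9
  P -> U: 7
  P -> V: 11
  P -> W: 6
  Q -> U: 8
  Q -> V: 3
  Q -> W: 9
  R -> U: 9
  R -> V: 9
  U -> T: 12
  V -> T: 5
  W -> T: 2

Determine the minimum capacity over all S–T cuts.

19

Augment S→P→U→T: bottleneck 7, flow now 7.
Augment S→P→V→T: bottleneck 5, flow now 12.
Augment S→Q→U→T: bottleneck 5, flow now 17.
Augment S→Q→W→T: bottleneck 2, flow now 19.
No augmenting path remains; maximum flow = 19.
By max-flow min-cut, the minimum cut capacity equals the max flow.
In the residual graph, reachable from S: {S, P, Q, R, U, V, W}.
Min-cut edges: U→T (12), V→T (5), W→T (2); capacity 12 + 5 + 2 = 19.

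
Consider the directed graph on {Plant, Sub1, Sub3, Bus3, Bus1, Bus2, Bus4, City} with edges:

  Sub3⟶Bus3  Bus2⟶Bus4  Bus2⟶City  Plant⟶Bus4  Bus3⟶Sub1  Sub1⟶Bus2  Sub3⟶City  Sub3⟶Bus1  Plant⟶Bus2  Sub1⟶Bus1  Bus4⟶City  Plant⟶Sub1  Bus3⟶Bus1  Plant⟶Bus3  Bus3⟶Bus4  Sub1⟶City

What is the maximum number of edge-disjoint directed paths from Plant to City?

Assign every edge capacity 1; by Menger, the answer equals the max flow.
Path Plant→Sub1→City (+1); total 1.
Path Plant→Bus2→City (+1); total 2.
Path Plant→Bus4→City (+1); total 3.
No residual Plant→City path; max flow = 3.
Certifying cut of size 3: {Bus2→City, Bus4→City, Sub1→City}.

3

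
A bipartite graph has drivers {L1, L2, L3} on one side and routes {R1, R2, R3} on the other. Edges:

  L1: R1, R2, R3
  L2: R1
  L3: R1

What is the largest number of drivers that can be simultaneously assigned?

Unit-capacity flow: source→left, listed edges, right→sink; max matching = max flow.
Augmenting path L1→R1 (+1); matched 1.
Augmenting path L2→R1→L1→R2 (+1); matched 2.
No augmenting path remains; maximum matching = 2.
König certificate: {L1, R1} is a vertex cover of size 2 (every listed pair touches it), so no matching can be larger.

2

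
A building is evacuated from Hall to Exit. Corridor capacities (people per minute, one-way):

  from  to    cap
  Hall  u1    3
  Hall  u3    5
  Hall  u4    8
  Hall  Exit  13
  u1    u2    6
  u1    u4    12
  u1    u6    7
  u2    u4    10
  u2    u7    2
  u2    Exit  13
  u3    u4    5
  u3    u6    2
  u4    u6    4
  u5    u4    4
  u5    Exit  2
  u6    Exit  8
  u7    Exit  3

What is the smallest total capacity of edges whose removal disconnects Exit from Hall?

Augment Hall→Exit: bottleneck 13, flow now 13.
Augment Hall→u1→u2→Exit: bottleneck 3, flow now 16.
Augment Hall→u3→u6→Exit: bottleneck 2, flow now 18.
Augment Hall→u4→u6→Exit: bottleneck 4, flow now 22.
No augmenting path remains; maximum flow = 22.
By max-flow min-cut, the minimum cut capacity equals the max flow.
In the residual graph, reachable from Hall: {Hall, u3, u4}.
Min-cut edges: Hall→u1 (3), Hall→Exit (13), u3→u6 (2), u4→u6 (4); capacity 3 + 13 + 2 + 4 = 22.

22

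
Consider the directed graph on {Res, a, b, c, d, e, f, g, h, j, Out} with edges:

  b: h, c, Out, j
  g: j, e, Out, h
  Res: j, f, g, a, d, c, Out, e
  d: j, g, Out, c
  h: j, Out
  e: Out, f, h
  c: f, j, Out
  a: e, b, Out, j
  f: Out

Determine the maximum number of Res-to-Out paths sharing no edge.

7

Assign every edge capacity 1; by Menger, the answer equals the max flow.
Path Res→Out (+1); total 1.
Path Res→a→Out (+1); total 2.
Path Res→c→Out (+1); total 3.
Path Res→d→Out (+1); total 4.
Path Res→e→Out (+1); total 5.
Path Res→f→Out (+1); total 6.
Path Res→g→Out (+1); total 7.
No residual Res→Out path; max flow = 7.
Certifying cut of size 7: {Res→Out, Res→a, Res→c, Res→d, Res→e, Res→f, Res→g}.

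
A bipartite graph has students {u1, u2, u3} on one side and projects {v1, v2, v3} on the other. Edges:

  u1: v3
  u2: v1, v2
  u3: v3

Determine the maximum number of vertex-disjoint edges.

Unit-capacity flow: source→left, listed edges, right→sink; max matching = max flow.
Augmenting path u1→v3 (+1); matched 1.
Augmenting path u2→v1 (+1); matched 2.
No augmenting path remains; maximum matching = 2.
König certificate: {u2, v3} is a vertex cover of size 2 (every listed pair touches it), so no matching can be larger.

2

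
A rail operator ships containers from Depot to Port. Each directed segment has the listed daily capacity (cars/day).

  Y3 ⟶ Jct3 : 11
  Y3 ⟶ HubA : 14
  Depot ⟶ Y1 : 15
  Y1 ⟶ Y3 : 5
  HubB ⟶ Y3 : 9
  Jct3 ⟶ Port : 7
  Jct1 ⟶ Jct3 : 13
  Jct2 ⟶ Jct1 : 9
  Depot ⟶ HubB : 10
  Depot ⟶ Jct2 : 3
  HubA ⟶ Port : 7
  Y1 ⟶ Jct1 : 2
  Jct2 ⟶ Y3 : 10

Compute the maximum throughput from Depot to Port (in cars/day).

Augment Depot→HubB→Y3→Jct3→Port: bottleneck 7, flow now 7.
Augment Depot→HubB→Y3→HubA→Port: bottleneck 2, flow now 9.
Augment Depot→Jct2→Y3→HubA→Port: bottleneck 3, flow now 12.
Augment Depot→Y1→Y3→HubA→Port: bottleneck 2, flow now 14.
No augmenting path remains; maximum flow = 14.
In the residual graph, reachable from Depot: {Depot, HubB, Jct2, Y1, Jct1, Y3, Jct3, HubA}.
Min-cut edges: Jct3→Port (7), HubA→Port (7); capacity 7 + 7 = 14.
This cut is saturated, so no flow can exceed 14.

14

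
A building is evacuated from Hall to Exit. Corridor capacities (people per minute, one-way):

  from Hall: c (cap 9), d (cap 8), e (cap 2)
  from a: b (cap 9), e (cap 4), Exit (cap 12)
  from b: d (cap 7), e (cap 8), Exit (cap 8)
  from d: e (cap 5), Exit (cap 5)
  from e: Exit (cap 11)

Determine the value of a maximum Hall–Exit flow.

10

Augment Hall→d→Exit: bottleneck 5, flow now 5.
Augment Hall→e→Exit: bottleneck 2, flow now 7.
Augment Hall→d→e→Exit: bottleneck 3, flow now 10.
No augmenting path remains; maximum flow = 10.
In the residual graph, reachable from Hall: {Hall, c}.
Min-cut edges: Hall→d (8), Hall→e (2); capacity 8 + 2 = 10.
This cut is saturated, so no flow can exceed 10.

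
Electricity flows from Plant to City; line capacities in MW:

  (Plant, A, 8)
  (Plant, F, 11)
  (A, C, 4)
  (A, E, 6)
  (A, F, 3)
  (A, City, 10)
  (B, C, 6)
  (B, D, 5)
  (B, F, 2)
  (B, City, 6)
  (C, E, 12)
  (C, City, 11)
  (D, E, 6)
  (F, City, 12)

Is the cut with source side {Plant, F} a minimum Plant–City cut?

Given cut capacity: 8 + 12 = 20.
Augment Plant→A→City: bottleneck 8, flow now 8.
Augment Plant→F→City: bottleneck 11, flow now 19.
No augmenting path remains; maximum flow = 19.
In the residual graph, reachable from Plant: {Plant}.
Min-cut edges: Plant→A (8), Plant→F (11); capacity 8 + 11 = 19.
Cut capacity 20 exceeds the max flow 19, so it is not minimum.

No — its capacity is 20, but the minimum cut has capacity 19.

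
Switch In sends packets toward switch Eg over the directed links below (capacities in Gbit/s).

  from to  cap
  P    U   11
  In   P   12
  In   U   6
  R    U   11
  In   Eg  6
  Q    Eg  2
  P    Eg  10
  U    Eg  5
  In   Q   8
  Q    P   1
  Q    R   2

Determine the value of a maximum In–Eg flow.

23

Augment In→Eg: bottleneck 6, flow now 6.
Augment In→P→Eg: bottleneck 10, flow now 16.
Augment In→Q→Eg: bottleneck 2, flow now 18.
Augment In→U→Eg: bottleneck 5, flow now 23.
No augmenting path remains; maximum flow = 23.
In the residual graph, reachable from In: {In, P, Q, R, U}.
Min-cut edges: In→Eg (6), P→Eg (10), Q→Eg (2), U→Eg (5); capacity 6 + 10 + 2 + 5 = 23.
This cut is saturated, so no flow can exceed 23.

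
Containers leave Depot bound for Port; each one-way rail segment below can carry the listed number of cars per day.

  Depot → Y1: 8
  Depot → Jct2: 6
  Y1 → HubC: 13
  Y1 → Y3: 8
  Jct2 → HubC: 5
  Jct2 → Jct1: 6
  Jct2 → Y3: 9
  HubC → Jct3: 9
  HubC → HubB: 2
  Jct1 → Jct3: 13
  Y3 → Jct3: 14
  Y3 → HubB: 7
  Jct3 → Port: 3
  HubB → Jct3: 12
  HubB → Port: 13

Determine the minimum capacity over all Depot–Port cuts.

Augment Depot→Y1→HubC→Jct3→Port: bottleneck 3, flow now 3.
Augment Depot→Y1→HubC→HubB→Port: bottleneck 2, flow now 5.
Augment Depot→Y1→Y3→HubB→Port: bottleneck 3, flow now 8.
Augment Depot→Jct2→Y3→HubB→Port: bottleneck 4, flow now 12.
No augmenting path remains; maximum flow = 12.
By max-flow min-cut, the minimum cut capacity equals the max flow.
In the residual graph, reachable from Depot: {Depot, Y1, Jct2, HubC, Jct1, Y3, Jct3}.
Min-cut edges: HubC→HubB (2), Y3→HubB (7), Jct3→Port (3); capacity 2 + 7 + 3 = 12.

12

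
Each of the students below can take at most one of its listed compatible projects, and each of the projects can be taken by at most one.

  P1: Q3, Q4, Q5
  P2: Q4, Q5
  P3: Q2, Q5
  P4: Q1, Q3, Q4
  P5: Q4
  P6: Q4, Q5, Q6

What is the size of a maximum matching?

Unit-capacity flow: source→left, listed edges, right→sink; max matching = max flow.
Augmenting path P1→Q3 (+1); matched 1.
Augmenting path P2→Q4 (+1); matched 2.
Augmenting path P3→Q2 (+1); matched 3.
Augmenting path P4→Q1 (+1); matched 4.
Augmenting path P6→Q5 (+1); matched 5.
Augmenting path P5→Q4→P2→Q5→P6→Q6 (+1); matched 6.
No augmenting path remains; maximum matching = 6.
König certificate: {P1, P2, P3, P4, P5, P6} is a vertex cover of size 6 (every listed pair touches it), so no matching can be larger.

6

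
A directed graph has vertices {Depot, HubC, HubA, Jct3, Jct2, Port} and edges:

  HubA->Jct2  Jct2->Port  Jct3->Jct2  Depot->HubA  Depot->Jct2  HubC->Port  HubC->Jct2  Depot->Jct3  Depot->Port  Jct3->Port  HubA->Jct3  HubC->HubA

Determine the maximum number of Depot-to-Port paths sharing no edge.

Assign every edge capacity 1; by Menger, the answer equals the max flow.
Path Depot→Port (+1); total 1.
Path Depot→Jct3→Port (+1); total 2.
Path Depot→Jct2→Port (+1); total 3.
No residual Depot→Port path; max flow = 3.
Certifying cut of size 3: {Depot→Port, Jct2→Port, Jct3→Port}.

3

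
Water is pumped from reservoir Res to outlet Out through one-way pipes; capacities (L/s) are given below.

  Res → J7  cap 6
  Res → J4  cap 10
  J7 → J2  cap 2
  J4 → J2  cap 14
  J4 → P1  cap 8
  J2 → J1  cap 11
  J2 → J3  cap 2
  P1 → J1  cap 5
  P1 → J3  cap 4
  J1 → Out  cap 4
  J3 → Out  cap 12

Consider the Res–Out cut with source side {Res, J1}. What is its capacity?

Edges leaving {Res, J1}: Res→J7 (6), Res→J4 (10), J1→Out (4).
Cut capacity = 6 + 10 + 4 = 20.

20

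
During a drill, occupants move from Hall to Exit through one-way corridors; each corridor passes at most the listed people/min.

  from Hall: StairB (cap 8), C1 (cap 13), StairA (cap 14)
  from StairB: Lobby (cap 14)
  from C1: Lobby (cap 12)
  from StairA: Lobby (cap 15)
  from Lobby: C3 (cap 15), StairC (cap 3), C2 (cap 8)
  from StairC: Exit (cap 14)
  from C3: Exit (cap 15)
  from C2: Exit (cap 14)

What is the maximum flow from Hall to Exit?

Augment Hall→StairB→Lobby→StairC→Exit: bottleneck 3, flow now 3.
Augment Hall→StairB→Lobby→C3→Exit: bottleneck 5, flow now 8.
Augment Hall→C1→Lobby→C3→Exit: bottleneck 10, flow now 18.
Augment Hall→C1→Lobby→C2→Exit: bottleneck 2, flow now 20.
Augment Hall→StairA→Lobby→C2→Exit: bottleneck 6, flow now 26.
No augmenting path remains; maximum flow = 26.
In the residual graph, reachable from Hall: {Hall, StairB, C1, StairA, Lobby}.
Min-cut edges: Lobby→StairC (3), Lobby→C3 (15), Lobby→C2 (8); capacity 3 + 15 + 8 = 26.
This cut is saturated, so no flow can exceed 26.

26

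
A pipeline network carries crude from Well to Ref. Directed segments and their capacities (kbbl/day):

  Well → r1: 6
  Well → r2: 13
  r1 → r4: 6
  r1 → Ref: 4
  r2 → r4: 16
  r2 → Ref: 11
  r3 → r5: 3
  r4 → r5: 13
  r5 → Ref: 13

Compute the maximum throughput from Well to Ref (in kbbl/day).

Augment Well→r1→Ref: bottleneck 4, flow now 4.
Augment Well→r2→Ref: bottleneck 11, flow now 15.
Augment Well→r1→r4→r5→Ref: bottleneck 2, flow now 17.
Augment Well→r2→r4→r5→Ref: bottleneck 2, flow now 19.
No augmenting path remains; maximum flow = 19.
In the residual graph, reachable from Well: {Well}.
Min-cut edges: Well→r1 (6), Well→r2 (13); capacity 6 + 13 = 19.
This cut is saturated, so no flow can exceed 19.

19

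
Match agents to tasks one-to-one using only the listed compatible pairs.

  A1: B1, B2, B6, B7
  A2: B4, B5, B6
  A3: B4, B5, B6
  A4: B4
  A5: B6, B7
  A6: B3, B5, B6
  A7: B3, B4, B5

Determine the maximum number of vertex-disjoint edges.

Unit-capacity flow: source→left, listed edges, right→sink; max matching = max flow.
Augmenting path A1→B1 (+1); matched 1.
Augmenting path A2→B4 (+1); matched 2.
Augmenting path A3→B5 (+1); matched 3.
Augmenting path A5→B6 (+1); matched 4.
Augmenting path A6→B3 (+1); matched 5.
Augmenting path A4→B4→A2→B6→A5→B7 (+1); matched 6.
No augmenting path remains; maximum matching = 6.
König certificate: {A1, A5, B3, B4, B5, B6} is a vertex cover of size 6 (every listed pair touches it), so no matching can be larger.

6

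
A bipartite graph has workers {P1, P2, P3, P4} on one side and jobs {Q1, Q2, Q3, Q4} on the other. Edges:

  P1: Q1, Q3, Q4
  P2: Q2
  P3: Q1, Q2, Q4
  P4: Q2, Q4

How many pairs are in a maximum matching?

4

Unit-capacity flow: source→left, listed edges, right→sink; max matching = max flow.
Augmenting path P1→Q1 (+1); matched 1.
Augmenting path P2→Q2 (+1); matched 2.
Augmenting path P3→Q4 (+1); matched 3.
Augmenting path P4→Q4→P3→Q1→P1→Q3 (+1); matched 4.
No augmenting path remains; maximum matching = 4.
König certificate: {P1, P2, P3, P4} is a vertex cover of size 4 (every listed pair touches it), so no matching can be larger.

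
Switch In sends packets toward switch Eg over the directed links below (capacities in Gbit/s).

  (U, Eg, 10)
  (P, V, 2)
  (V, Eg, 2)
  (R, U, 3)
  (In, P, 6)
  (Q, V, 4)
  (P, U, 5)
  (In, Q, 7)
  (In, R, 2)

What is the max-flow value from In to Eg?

9

Augment In→P→U→Eg: bottleneck 5, flow now 5.
Augment In→P→V→Eg: bottleneck 1, flow now 6.
Augment In→Q→V→Eg: bottleneck 1, flow now 7.
Augment In→R→U→Eg: bottleneck 2, flow now 9.
No augmenting path remains; maximum flow = 9.
In the residual graph, reachable from In: {In, P, Q, V}.
Min-cut edges: In→R (2), P→U (5), V→Eg (2); capacity 2 + 5 + 2 = 9.
This cut is saturated, so no flow can exceed 9.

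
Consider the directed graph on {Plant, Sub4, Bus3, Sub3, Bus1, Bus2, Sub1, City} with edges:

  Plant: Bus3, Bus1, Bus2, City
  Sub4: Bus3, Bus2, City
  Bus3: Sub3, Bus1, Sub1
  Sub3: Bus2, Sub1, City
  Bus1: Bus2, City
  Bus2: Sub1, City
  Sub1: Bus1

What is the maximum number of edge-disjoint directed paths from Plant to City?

4

Assign every edge capacity 1; by Menger, the answer equals the max flow.
Path Plant→City (+1); total 1.
Path Plant→Bus1→City (+1); total 2.
Path Plant→Bus2→City (+1); total 3.
Path Plant→Bus3→Sub3→City (+1); total 4.
No residual Plant→City path; max flow = 4.
Certifying cut of size 4: {Plant→Bus1, Plant→Bus2, Plant→Bus3, Plant→City}.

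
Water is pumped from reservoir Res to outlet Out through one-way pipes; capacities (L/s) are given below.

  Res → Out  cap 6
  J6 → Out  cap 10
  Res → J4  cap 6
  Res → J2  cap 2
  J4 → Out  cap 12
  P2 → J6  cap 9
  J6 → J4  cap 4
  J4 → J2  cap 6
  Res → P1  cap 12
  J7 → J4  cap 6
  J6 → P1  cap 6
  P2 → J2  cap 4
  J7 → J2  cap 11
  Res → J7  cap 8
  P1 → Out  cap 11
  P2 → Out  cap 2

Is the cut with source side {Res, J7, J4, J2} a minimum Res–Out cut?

Given cut capacity: 12 + 6 + 12 = 30.
Augment Res→Out: bottleneck 6, flow now 6.
Augment Res→J4→Out: bottleneck 6, flow now 12.
Augment Res→P1→Out: bottleneck 11, flow now 23.
Augment Res→J7→J4→Out: bottleneck 6, flow now 29.
No augmenting path remains; maximum flow = 29.
In the residual graph, reachable from Res: {Res, J7, P1, J2}.
Min-cut edges: Res→J4 (6), Res→Out (6), J7→J4 (6), P1→Out (11); capacity 6 + 6 + 6 + 11 = 29.
Cut capacity 30 exceeds the max flow 29, so it is not minimum.

No — its capacity is 30, but the minimum cut has capacity 29.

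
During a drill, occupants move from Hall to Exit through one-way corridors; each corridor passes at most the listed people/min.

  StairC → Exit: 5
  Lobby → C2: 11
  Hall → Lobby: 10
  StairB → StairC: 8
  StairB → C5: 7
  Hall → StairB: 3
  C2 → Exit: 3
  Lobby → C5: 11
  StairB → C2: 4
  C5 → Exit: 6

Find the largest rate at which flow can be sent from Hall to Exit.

Augment Hall→StairB→C2→Exit: bottleneck 3, flow now 3.
Augment Hall→Lobby→C5→Exit: bottleneck 6, flow now 9.
Augment Hall→Lobby→C2→StairB→StairC→Exit: bottleneck 3, flow now 12. (uses reverse residual edge)
No augmenting path remains; maximum flow = 12.
In the residual graph, reachable from Hall: {Hall, Lobby, C2, C5}.
Min-cut edges: Hall→StairB (3), C2→Exit (3), C5→Exit (6); capacity 3 + 3 + 6 = 12.
This cut is saturated, so no flow can exceed 12.

12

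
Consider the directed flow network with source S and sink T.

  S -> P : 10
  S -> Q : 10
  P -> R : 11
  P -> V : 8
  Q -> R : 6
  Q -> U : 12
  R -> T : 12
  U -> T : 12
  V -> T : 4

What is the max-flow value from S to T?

20

Augment S→P→R→T: bottleneck 10, flow now 10.
Augment S→Q→R→T: bottleneck 2, flow now 12.
Augment S→Q→U→T: bottleneck 8, flow now 20.
No augmenting path remains; maximum flow = 20.
In the residual graph, reachable from S: {S}.
Min-cut edges: S→P (10), S→Q (10); capacity 10 + 10 = 20.
This cut is saturated, so no flow can exceed 20.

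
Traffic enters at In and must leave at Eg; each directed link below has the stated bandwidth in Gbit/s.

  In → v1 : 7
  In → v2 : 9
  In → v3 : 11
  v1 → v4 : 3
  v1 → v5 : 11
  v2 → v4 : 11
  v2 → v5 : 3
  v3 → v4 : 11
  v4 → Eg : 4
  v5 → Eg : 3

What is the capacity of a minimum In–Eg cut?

7

Augment In→v1→v4→Eg: bottleneck 3, flow now 3.
Augment In→v1→v5→Eg: bottleneck 3, flow now 6.
Augment In→v2→v4→Eg: bottleneck 1, flow now 7.
No augmenting path remains; maximum flow = 7.
By max-flow min-cut, the minimum cut capacity equals the max flow.
In the residual graph, reachable from In: {In, v1, v2, v3, v4, v5}.
Min-cut edges: v4→Eg (4), v5→Eg (3); capacity 4 + 3 = 7.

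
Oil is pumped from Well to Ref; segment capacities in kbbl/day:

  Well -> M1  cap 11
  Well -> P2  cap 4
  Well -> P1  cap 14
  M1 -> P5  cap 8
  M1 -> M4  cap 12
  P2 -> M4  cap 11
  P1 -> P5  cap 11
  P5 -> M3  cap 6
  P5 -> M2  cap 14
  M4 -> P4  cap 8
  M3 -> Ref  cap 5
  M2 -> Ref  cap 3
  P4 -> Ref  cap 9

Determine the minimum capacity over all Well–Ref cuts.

Augment Well→M1→P5→M3→Ref: bottleneck 5, flow now 5.
Augment Well→M1→P5→M2→Ref: bottleneck 3, flow now 8.
Augment Well→M1→M4→P4→Ref: bottleneck 3, flow now 11.
Augment Well→P2→M4→P4→Ref: bottleneck 4, flow now 15.
Augment Well→P1→P5→M1→M4→P4→Ref: bottleneck 1, flow now 16. (uses reverse residual edge)
No augmenting path remains; maximum flow = 16.
By max-flow min-cut, the minimum cut capacity equals the max flow.
In the residual graph, reachable from Well: {Well, M1, P2, P1, P5, M4, M3, M2}.
Min-cut edges: M4→P4 (8), M3→Ref (5), M2→Ref (3); capacity 8 + 5 + 3 = 16.

16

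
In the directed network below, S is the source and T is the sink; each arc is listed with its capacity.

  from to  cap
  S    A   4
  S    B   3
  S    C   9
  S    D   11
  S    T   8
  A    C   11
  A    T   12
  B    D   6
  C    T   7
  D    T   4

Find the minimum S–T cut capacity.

Augment S→T: bottleneck 8, flow now 8.
Augment S→A→T: bottleneck 4, flow now 12.
Augment S→C→T: bottleneck 7, flow now 19.
Augment S→D→T: bottleneck 4, flow now 23.
No augmenting path remains; maximum flow = 23.
By max-flow min-cut, the minimum cut capacity equals the max flow.
In the residual graph, reachable from S: {S, B, C, D}.
Min-cut edges: S→A (4), S→T (8), C→T (7), D→T (4); capacity 4 + 8 + 7 + 4 = 23.

23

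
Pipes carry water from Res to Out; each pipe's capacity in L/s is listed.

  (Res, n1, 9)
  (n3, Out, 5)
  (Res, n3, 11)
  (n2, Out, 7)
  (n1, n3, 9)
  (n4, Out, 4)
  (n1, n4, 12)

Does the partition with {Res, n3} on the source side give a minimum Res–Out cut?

Given cut capacity: 9 + 5 = 14.
Augment Res→n3→Out: bottleneck 5, flow now 5.
Augment Res→n1→n4→Out: bottleneck 4, flow now 9.
No augmenting path remains; maximum flow = 9.
In the residual graph, reachable from Res: {Res, n1, n3, n4}.
Min-cut edges: n3→Out (5), n4→Out (4); capacity 5 + 4 = 9.
Cut capacity 14 exceeds the max flow 9, so it is not minimum.

No — its capacity is 14, but the minimum cut has capacity 9.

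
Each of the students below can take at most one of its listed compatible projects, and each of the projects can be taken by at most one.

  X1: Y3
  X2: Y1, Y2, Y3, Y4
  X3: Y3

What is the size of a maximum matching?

Unit-capacity flow: source→left, listed edges, right→sink; max matching = max flow.
Augmenting path X1→Y3 (+1); matched 1.
Augmenting path X2→Y1 (+1); matched 2.
No augmenting path remains; maximum matching = 2.
König certificate: {X2, Y3} is a vertex cover of size 2 (every listed pair touches it), so no matching can be larger.

2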